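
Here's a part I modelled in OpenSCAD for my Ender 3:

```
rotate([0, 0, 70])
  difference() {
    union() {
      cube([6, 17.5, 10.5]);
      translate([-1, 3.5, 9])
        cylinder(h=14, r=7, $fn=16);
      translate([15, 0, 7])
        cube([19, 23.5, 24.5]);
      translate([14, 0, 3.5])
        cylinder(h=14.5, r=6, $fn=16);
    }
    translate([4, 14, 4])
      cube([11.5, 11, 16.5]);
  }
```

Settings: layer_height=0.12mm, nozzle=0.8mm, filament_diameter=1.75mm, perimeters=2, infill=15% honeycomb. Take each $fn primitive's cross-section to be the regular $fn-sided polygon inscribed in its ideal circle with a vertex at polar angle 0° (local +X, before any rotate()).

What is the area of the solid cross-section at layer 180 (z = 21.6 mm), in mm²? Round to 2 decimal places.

596.51 mm²

At z = 21.6 mm: the cube does not reach this height (z outside [0, 10.5]); the r=7 cylinder at (-1, 3.5) contributes a regular 16-gon of circumradius 7 (area = (16/2)·7.000²·sin(360°/16) = 150.01 mm²); the cube at (15, 0) (footprint 19×23.5) is included at this height (area 446.50 mm²); the cylinder at (14, 0) does not reach this height (z outside [3.5, 18]); Merging all regions: the 2 present regions are separate (no shared area or edge), so areas and boundary lengths simply add and each stays a separate island — area = 596.51 mm²; the cube at (4, 14) does not reach this height (z outside [4, 20.5]); Taking the first minus the rest: none of the subtracted shapes is present at this height, so the result so far is unchanged — area = 596.51 mm²; (whole slice rotated 70° about Z — lengths, areas and connectivity unchanged). Overall, the cross-section has 2 separate islands. Net area = 596.51 mm².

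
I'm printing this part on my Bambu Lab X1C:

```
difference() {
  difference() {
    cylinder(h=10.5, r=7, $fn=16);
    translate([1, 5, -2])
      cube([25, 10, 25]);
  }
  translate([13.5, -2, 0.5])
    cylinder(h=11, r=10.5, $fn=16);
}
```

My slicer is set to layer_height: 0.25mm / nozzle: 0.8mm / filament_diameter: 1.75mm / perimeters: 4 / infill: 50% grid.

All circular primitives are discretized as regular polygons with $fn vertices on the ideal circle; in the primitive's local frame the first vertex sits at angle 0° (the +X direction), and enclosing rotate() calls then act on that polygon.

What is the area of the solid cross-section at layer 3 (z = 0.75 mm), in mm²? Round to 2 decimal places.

At z = 0.75 mm: the cylinder: section is a regular 16-gon, circumradius r=7 (area = (16/2)·7.000²·sin(360°/16) = 150.01 mm²); the cube at (1, 5) (footprint 25×10) is included at this height (area 250.00 mm²); Subtracting the remaining from the first: starting from the r=7 cylinder (150.01 mm²), the 25×10 cube at (1, 5) partially overlaps it — only the 4.35 mm² overlap (of its 250.00 mm²) is removed, clipping the outline — area = 145.66 mm²; the r=10.5 cylinder at (13.5, -2) contributes a regular 16-gon of circumradius 10.5 (area = (16/2)·10.500²·sin(360°/16) = 337.53 mm²); Subtracting the remaining from the first: starting from the result so far (145.66 mm²), the r=10.5 cylinder at (13.5, -2) partially overlaps it — only the 25.41 mm² overlap (of its 337.53 mm²) is removed, clipping the outline — area = 120.25 mm². Overall, the cross-section is a single solid region. Net area = 120.25 mm².

120.25 mm²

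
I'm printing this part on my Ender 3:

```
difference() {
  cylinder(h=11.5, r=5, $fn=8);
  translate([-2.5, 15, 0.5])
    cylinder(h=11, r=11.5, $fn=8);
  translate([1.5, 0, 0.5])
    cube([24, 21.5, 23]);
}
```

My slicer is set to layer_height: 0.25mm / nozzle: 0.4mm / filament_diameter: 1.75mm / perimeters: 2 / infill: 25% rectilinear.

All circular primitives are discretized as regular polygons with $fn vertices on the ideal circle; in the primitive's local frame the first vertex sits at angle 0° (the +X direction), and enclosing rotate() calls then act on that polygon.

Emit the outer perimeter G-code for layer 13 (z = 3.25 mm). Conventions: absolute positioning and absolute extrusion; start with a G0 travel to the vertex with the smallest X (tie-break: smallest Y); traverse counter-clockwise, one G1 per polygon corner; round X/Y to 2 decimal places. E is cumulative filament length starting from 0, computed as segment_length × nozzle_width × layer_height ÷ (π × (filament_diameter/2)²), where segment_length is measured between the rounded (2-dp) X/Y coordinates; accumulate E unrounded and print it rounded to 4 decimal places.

G0 X-5.00 Y0.00 Z3.25
G1 X-3.54 Y-3.54 E0.1592
G1 X0.00 Y-5.00 E0.3184
G1 X3.54 Y-3.54 E0.4776
G1 X5.00 Y0.00 E0.6368
G1 X1.50 Y0.00 E0.7823
G1 X1.50 Y4.38 E0.9644
G1 X0.56 Y4.77 E1.0067
G1 X-2.50 Y3.50 E1.1445
G1 X-3.06 Y3.73 E1.1696
G1 X-3.54 Y3.54 E1.1911
G1 X-5.00 Y0.00 E1.3503

At z = 3.25 mm: the r=5 cylinder gives a regular 8-gon of circumradius 5 (constant along its height); the r=11.5 cylinder at (-2.5, 15) contributes a regular 8-gon of circumradius 11.5; the 24×21.5 cube at (1.5, 0) contributes its full rectangle; Subtracting the remaining from the first: starting from the r=5 cylinder, the r=11.5 cylinder at (-2.5, 15) partially overlaps it — only the 1.42 mm² overlap (of its 374.06 mm²) is removed, clipping the outline; the 24×21.5 cube at (1.5, 0) partially overlaps it — only the 10.64 mm² overlap (of its 516.00 mm²) is removed, clipping the outline — 1 connected region. The outline is a single polygon with 11 vertices. Extrusion per mm of travel: 0.4 × 0.25 / (π × 0.875²) = 0.041575. Accumulating E over each segment gives final E = 1.3503.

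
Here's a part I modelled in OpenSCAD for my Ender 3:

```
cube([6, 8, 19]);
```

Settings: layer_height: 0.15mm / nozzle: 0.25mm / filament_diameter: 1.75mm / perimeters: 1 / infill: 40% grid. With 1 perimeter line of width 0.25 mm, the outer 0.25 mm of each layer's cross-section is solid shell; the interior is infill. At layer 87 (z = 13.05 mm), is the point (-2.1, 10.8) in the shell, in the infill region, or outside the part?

outside

At z = 13.05 mm: the 6×8 cube contributes its full rectangle. Overall, the cross-section is a single solid region. The nearest boundary edge runs (6.00, 8.00)→(0.00, 8.00); distance from the point to it = 3.50 mm. The point is not inside any of the regions above, so it lies outside the cross-section (3.50 mm from the nearest boundary).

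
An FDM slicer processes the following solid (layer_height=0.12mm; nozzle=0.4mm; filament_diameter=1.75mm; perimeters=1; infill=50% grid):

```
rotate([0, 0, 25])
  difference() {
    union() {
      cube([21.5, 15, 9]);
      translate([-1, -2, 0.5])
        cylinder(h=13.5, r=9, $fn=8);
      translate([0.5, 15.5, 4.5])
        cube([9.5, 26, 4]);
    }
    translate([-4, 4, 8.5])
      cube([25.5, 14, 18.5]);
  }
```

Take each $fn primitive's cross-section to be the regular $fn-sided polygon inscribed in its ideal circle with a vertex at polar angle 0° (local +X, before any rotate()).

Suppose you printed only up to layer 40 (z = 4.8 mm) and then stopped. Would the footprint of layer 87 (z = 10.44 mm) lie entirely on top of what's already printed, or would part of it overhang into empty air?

Compare the two slices. At z = 4.8: the cube is present — its section is the full 21.5×15 rectangle (area 322.50 mm²); the r=9 cylinder at (-1, -2) contributes a regular 8-gon of circumradius 9 (area = (8/2)·9.000²·sin(360°/8) = 229.10 mm²); the cube at (0.5, 15.5) is present — its section is the full 9.5×26 rectangle (area 247.00 mm²); Merging all regions: the regions partially overlap — summed areas 798.60 mm² minus the doubly-counted overlap 33.31 mm² gives 765.29 mm² — area = 765.29 mm²; the cube at (-4, 4) is absent (z outside [8.5, 27]); Taking the first minus the rest: none of the subtracted shapes is present at this height, so the result so far is unchanged — area = 765.29 mm²; (whole slice rotated 25° about Z — lengths, areas and connectivity unchanged). At z = 10.44: the cube does not reach this height (z outside [0, 9]); the cylinder at (-1, -2): section is a regular 8-gon, circumradius r=9 (area = (8/2)·9.000²·sin(360°/8) = 229.10 mm²); the cube at (0.5, 15.5) is not intersected at this z (z outside [4.5, 8.5]); Merging all regions: only the r=9 cylinder at (-1, -2) is present, so the union is just that shape — area = 229.10 mm²; the cube at (-4, 4) is present — its section is the full 25.5×14 rectangle (area 357.00 mm²); Subtracting the remaining from the first: starting from that combined region (229.10 mm²), the 25.5×14 cube at (-4, 4) partially overlaps it — only the 17.87 mm² overlap (of its 357.00 mm²) is removed, clipping the outline — area = 211.24 mm²; (rotated 25° about Z; rotation is an isometry so areas/perimeters/island counts are preserved). Checking containment: the cross-section at z = 10.44 is a subset of the cross-section at z = 4.8.

entirely on top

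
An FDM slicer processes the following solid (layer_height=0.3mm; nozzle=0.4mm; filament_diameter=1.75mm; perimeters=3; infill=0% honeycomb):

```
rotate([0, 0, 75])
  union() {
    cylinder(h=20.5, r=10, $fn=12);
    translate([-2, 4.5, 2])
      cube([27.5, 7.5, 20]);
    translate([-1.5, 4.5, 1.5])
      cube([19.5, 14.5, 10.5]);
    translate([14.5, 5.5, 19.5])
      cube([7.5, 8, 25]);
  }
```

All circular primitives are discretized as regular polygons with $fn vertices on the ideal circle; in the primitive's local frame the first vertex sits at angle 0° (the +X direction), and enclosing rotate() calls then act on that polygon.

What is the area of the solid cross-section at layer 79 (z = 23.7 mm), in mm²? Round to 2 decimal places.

60.00 mm²

At z = 23.7 mm: the cylinder is not intersected at this z (z outside [0, 20.5]); the cube at (-2, 4.5) does not reach this height (z outside [2, 22]); the cube at (-1.5, 4.5) is not intersected at this z (z outside [1.5, 12]); the cube at (14.5, 5.5) (footprint 7.5×8) is included at this height (area 60.00 mm²); Merging all regions: only the 7.5×8 cube at (14.5, 5.5) is present, so the union is just that shape — area = 60.00 mm²; (rotated 75° about Z; rotation is an isometry so areas/perimeters/island counts are preserved). Overall, the cross-section is a single solid region. Net area = 60.00 mm².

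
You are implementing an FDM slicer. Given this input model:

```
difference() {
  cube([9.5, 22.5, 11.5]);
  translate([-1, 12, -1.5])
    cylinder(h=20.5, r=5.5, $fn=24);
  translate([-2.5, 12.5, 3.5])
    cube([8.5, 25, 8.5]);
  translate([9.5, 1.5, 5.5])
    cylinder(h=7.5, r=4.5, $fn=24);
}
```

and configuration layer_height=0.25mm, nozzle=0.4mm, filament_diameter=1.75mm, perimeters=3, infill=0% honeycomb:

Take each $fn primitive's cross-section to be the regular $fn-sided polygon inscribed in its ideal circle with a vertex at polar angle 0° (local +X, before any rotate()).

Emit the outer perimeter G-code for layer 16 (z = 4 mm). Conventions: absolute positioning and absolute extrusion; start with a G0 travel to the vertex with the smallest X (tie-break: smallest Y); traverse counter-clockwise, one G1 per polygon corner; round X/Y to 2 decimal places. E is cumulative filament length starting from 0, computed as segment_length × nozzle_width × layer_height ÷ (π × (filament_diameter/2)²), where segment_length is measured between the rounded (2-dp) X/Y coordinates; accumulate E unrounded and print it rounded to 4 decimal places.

At z = 4 mm: the 9.5×22.5 cube contributes its full rectangle; the r=5.5 cylinder at (-1, 12) contributes a regular 24-gon of circumradius 5.5; the cube at (-2.5, 12.5) is present — its section is the full 8.5×25 rectangle; the cylinder at (9.5, 1.5) is not intersected at this z (z outside [5.5, 13]); Subtracting the remaining from the first: starting from the 9.5×22.5 cube, the r=5.5 cylinder at (-1, 12) partially overlaps it — only the 36.11 mm² overlap (of its 93.95 mm²) is removed, clipping the outline; the 8.5×25 cube at (-2.5, 12.5) partially overlaps it — only the 44.18 mm² overlap (of its 212.50 mm²) is removed, clipping the outline — 1 connected region. The outline is a single polygon with 13 vertices. Extrusion per mm of travel: 0.4 × 0.25 / (π × 0.875²) = 0.041575. Accumulating E over each segment gives final E = 2.5697.

G0 X0.00 Y0.00 Z4.00
G1 X9.50 Y0.00 E0.3950
G1 X9.50 Y22.50 E1.3304
G1 X6.00 Y22.50 E1.4759
G1 X6.00 Y12.50 E1.8917
G1 X4.43 Y12.50 E1.9569
G1 X4.50 Y12.00 E1.9779
G1 X4.31 Y10.58 E2.0375
G1 X3.76 Y9.25 E2.0973
G1 X2.89 Y8.11 E2.1570
G1 X1.75 Y7.24 E2.2166
G1 X0.42 Y6.69 E2.2764
G1 X0.00 Y6.63 E2.2940
G1 X0.00 Y0.00 E2.5697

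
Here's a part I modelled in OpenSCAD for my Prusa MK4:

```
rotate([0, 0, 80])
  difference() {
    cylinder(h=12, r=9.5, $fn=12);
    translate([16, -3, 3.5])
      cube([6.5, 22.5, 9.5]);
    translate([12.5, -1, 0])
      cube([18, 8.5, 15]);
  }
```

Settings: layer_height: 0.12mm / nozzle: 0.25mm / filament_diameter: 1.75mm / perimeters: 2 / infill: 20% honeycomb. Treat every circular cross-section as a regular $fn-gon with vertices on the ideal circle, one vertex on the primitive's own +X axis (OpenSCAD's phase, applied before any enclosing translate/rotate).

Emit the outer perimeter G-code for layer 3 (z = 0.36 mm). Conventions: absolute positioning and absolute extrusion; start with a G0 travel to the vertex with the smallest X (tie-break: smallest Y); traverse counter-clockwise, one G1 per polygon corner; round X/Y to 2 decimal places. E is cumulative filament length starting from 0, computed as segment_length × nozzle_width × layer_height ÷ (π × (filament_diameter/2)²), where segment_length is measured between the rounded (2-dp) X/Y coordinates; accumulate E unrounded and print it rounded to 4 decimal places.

At z = 0.36 mm: the r=9.5 cylinder gives a regular 12-gon of circumradius 9.5 (constant along its height); the cube at (16, -3) is absent (z outside [3.5, 13]); the cube at (12.5, -1) is present — its section is the full 18×8.5 rectangle; After the difference (first − rest): starting from the r=9.5 cylinder, the 18×8.5 cube at (12.5, -1) misses the remaining region (no effect) — 1 connected region; (whole slice rotated 80° about Z — lengths, areas and connectivity unchanged). The outline is a single polygon with 12 vertices. Extrusion per mm of travel: 0.25 × 0.12 / (π × 0.875²) = 0.012473. Accumulating E over each segment gives final E = 0.7363.

G0 X-9.36 Y1.65 Z0.36
G1 X-8.93 Y-3.25 E0.0614
G1 X-6.11 Y-7.28 E0.1227
G1 X-1.65 Y-9.36 E0.1841
G1 X3.25 Y-8.93 E0.2454
G1 X7.28 Y-6.11 E0.3068
G1 X9.36 Y-1.65 E0.3682
G1 X8.93 Y3.25 E0.4295
G1 X6.11 Y7.28 E0.4909
G1 X1.65 Y9.36 E0.5522
G1 X-3.25 Y8.93 E0.6136
G1 X-7.28 Y6.11 E0.6749
G1 X-9.36 Y1.65 E0.7363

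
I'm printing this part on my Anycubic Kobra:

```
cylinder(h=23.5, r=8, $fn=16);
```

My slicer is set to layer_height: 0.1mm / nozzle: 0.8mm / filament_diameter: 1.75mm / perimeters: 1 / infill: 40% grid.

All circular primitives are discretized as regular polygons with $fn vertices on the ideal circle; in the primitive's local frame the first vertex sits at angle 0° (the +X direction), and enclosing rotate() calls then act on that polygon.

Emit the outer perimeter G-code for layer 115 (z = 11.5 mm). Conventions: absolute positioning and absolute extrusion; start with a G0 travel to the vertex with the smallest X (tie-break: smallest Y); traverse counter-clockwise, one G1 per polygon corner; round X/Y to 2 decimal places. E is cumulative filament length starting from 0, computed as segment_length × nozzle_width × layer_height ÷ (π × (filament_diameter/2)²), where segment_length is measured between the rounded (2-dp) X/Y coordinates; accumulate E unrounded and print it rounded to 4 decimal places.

G0 X-8.00 Y0.00 Z11.50
G1 X-7.39 Y-3.06 E0.1038
G1 X-5.66 Y-5.66 E0.2076
G1 X-3.06 Y-7.39 E0.3115
G1 X0.00 Y-8.00 E0.4153
G1 X3.06 Y-7.39 E0.5191
G1 X5.66 Y-5.66 E0.6229
G1 X7.39 Y-3.06 E0.7268
G1 X8.00 Y0.00 E0.8306
G1 X7.39 Y3.06 E0.9344
G1 X5.66 Y5.66 E1.0382
G1 X3.06 Y7.39 E1.1421
G1 X0.00 Y8.00 E1.2459
G1 X-3.06 Y7.39 E1.3497
G1 X-5.66 Y5.66 E1.4535
G1 X-7.39 Y3.06 E1.5574
G1 X-8.00 Y0.00 E1.6612

At z = 11.5 mm: the r=8 cylinder gives a regular 16-gon of circumradius 8 (constant along its height). The outline is a single polygon with 16 vertices. Extrusion per mm of travel: 0.8 × 0.1 / (π × 0.875²) = 0.033260. Accumulating E over each segment gives final E = 1.6612.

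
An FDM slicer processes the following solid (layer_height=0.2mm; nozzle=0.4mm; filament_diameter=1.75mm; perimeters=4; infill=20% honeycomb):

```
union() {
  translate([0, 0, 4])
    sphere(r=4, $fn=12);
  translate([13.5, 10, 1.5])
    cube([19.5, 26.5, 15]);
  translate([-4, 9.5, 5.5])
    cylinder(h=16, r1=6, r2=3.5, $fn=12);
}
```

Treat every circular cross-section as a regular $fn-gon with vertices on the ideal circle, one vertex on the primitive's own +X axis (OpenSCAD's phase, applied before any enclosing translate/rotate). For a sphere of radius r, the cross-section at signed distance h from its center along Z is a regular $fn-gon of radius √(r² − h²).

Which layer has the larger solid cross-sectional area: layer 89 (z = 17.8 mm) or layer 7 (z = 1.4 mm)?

Layer 89 (z = 17.8): the sphere is absent (|z−center|=13.800 > r=4); the cube at (13.5, 10) does not reach this height (z outside [1.5, 16.5]); the cone at (-4, 9.5) contributes a regular 12-gon of circumradius 4.078 (interpolated between r1=6 and r2=3.5 at t=0.769) (area = (12/2)·4.078²·sin(360°/12) = 49.89 mm²); Combining (union): only the cone at (-4, 9.5) is present, so the union is just that shape — area = 49.89 mm². So its area = 49.89 mm². Layer 7 (z = 1.4): the r=4 sphere slices to a regular 12-gon of circumradius 3.040 (√(r²−h²) with h=2.6 from center) (area = (12/2)·3.040²·sin(360°/12) = 27.72 mm²); the cube at (13.5, 10) is absent (z outside [1.5, 16.5]); the cone at (-4, 9.5) is absent (z outside [5.5, 21.5]); Combining (union): only the r=4 sphere is present, so the union is just that shape — area = 27.72 mm². So its area = 27.72 mm². Layer 89 is larger (49.89 vs 27.72 mm²).

layer 89 (z = 17.8 mm)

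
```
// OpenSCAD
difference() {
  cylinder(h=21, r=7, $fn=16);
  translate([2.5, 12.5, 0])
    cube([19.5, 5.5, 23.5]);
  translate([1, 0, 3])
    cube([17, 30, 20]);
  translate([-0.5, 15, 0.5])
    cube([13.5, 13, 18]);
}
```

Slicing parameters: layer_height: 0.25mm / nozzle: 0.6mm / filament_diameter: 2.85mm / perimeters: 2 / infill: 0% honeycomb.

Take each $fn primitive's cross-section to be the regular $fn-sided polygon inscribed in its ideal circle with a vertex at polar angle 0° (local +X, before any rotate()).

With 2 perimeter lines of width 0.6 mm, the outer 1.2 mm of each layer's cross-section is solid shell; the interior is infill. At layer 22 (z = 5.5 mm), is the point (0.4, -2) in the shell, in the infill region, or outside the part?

infill

At z = 5.5 mm: the cylinder: section is a regular 16-gon, circumradius r=7; the 19.5×5.5 cube at (2.5, 12.5) contributes its full rectangle; the cube at (1, 0) is present — its section is the full 17×30 rectangle; the cube at (-0.5, 15) (footprint 13.5×13) is included at this height; After the difference (first − rest): starting from the r=7 cylinder, the 19.5×5.5 cube at (2.5, 12.5) misses the remaining region (no effect); the 17×30 cube at (1, 0) partially overlaps it — only the 30.60 mm² overlap (of its 510.00 mm²) is removed, clipping the outline; the 13.5×13 cube at (-0.5, 15) misses the remaining region (no effect) — 1 connected region. Overall, the cross-section is a single solid region. The nearest boundary edge runs (1.00, 6.80)→(1.00, 0.00); distance from the point to it = 2.09 mm. The point is inside the cross-section and 2.09 mm from the nearest boundary — more than the 1.2 mm shell width (2 × 0.6), so it's in the infill interior.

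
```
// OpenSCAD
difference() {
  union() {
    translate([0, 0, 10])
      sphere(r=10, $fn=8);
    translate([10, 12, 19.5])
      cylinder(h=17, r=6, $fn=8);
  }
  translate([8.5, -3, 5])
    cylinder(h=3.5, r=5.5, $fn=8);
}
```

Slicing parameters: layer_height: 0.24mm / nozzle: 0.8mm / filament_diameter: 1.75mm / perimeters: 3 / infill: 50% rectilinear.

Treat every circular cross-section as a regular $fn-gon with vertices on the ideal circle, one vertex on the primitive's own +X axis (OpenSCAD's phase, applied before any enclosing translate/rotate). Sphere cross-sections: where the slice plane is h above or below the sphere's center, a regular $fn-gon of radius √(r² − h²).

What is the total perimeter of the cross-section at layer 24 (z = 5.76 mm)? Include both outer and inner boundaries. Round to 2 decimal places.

56.92 mm

At z = 5.76 mm: the r=10 sphere slices to a regular 8-gon of circumradius 9.057 (√(r²−h²) with h=4.24 from center) (perimeter = 2·8·9.057·sin(180°/8) = 55.45 mm); the cylinder at (10, 12) does not reach this height (z outside [19.5, 36.5]); Merging all regions: only the r=10 sphere is present, so the union is just that shape — boundary = 55.45 mm; the cylinder at (8.5, -3): section is a regular 8-gon, circumradius r=5.5 (perimeter = 2·8·5.500·sin(180°/8) = 33.68 mm); Taking the first minus the rest: starting from that combined region, the r=5.5 cylinder at (8.5, -3) partially overlaps it — only the 33.60 mm² overlap (of its 85.56 mm²) is removed, clipping the outline — boundary = 56.92 mm. Overall, the cross-section is a single solid region. Total boundary length (outer) = 56.92 mm.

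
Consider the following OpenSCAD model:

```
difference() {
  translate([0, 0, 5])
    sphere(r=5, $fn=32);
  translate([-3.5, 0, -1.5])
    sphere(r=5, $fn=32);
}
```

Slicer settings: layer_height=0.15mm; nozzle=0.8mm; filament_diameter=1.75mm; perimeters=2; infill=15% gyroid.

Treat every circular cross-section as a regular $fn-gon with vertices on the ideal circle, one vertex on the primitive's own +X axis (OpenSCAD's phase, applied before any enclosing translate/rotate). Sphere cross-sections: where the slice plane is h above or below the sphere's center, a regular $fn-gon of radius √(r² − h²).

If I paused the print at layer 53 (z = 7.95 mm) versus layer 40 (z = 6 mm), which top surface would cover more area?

layer 40 (z = 6 mm)

Layer 53 (z = 7.95): the sphere: section is a regular 32-gon, circumradius = √(r²−h²) = √(5²−2.95²) = 4.037 (area = (32/2)·4.037²·sin(360°/32) = 50.87 mm²); the sphere at (-3.5, 0) is not intersected at this z (|z−center|=9.450 > r=5); Subtracting the remaining from the first: none of the subtracted shapes is present at this height, so the r=5 sphere is unchanged — area = 50.87 mm². So its area = 50.87 mm². Layer 40 (z = 6): the r=5 sphere contributes a regular 32-gon of circumradius √(5²−1²) = 4.899 (area = (32/2)·4.899²·sin(360°/32) = 74.91 mm²); the sphere at (-3.5, 0) is not intersected at this z (|z−center|=7.500 > r=5); Subtracting the remaining from the first: none of the subtracted shapes is present at this height, so the r=5 sphere is unchanged — area = 74.91 mm². So its area = 74.91 mm². Layer 40 is larger (74.91 vs 50.87 mm²).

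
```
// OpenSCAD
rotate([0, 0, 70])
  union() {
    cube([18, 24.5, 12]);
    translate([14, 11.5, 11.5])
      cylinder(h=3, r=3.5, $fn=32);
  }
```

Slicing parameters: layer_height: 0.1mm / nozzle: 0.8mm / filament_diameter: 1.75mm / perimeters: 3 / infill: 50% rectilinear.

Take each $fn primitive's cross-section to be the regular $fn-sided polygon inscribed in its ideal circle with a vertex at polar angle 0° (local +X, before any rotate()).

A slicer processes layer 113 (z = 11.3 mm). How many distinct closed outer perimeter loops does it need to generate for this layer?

1

At z = 11.3 mm: the 18×24.5 cube contributes its full rectangle; the cylinder at (14, 11.5) is not intersected at this z (z outside [11.5, 14.5]); Merging all regions: only the 18×24.5 cube is present, so the union is just that shape — 1 connected region; (rotated 70° about Z; rotation is an isometry so areas/perimeters/island counts are preserved). The result has 1 disconnected region.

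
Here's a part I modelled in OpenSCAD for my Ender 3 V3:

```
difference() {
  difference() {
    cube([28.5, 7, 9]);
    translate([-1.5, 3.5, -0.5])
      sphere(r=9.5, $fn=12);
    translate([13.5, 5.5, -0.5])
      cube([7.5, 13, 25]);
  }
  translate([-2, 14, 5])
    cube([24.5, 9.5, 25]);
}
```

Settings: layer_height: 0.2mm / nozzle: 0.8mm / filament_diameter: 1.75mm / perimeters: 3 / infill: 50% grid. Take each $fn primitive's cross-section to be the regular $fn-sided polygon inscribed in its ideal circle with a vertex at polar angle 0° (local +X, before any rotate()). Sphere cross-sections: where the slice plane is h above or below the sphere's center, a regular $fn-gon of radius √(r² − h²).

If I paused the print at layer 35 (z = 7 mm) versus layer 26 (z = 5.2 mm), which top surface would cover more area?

layer 35 (z = 7 mm)

Layer 35 (z = 7): the 28.5×7 cube contributes its full rectangle (area 199.50 mm²); the r=9.5 sphere at (-1.5, 3.5) slices to a regular 12-gon of circumradius 5.831 (√(r²−h²) with h=7.5 from center) (area = (12/2)·5.831²·sin(360°/12) = 102.00 mm²); the 7.5×13 cube at (13.5, 5.5) contributes its full rectangle (area 97.50 mm²); After the difference (first − rest): starting from the 28.5×7 cube (199.50 mm²), the r=9.5 sphere at (-1.5, 3.5) partially overlaps it — only the 26.78 mm² overlap (of its 102.00 mm²) is removed, clipping the outline; the 7.5×13 cube at (13.5, 5.5) partially overlaps it — only the 11.25 mm² overlap (of its 97.50 mm²) is removed, clipping the outline — area = 161.47 mm²; the cube at (-2, 14) (footprint 24.5×9.5) is included at this height (area 232.75 mm²); Subtracting the remaining from the first: starting from the result so far (161.47 mm²), the 24.5×9.5 cube at (-2, 14) misses the remaining region (no effect) — area = 161.47 mm². So its area = 161.47 mm². Layer 26 (z = 5.2): the 28.5×7 cube contributes its full rectangle (area 199.50 mm²); the r=9.5 sphere at (-1.5, 3.5) contributes a regular 12-gon of circumradius √(9.5²−5.7²) = 7.600 (area = (12/2)·7.600²·sin(360°/12) = 173.28 mm²); the 7.5×13 cube at (13.5, 5.5) contributes its full rectangle (area 97.50 mm²); After the difference (first − rest): starting from the 28.5×7 cube (199.50 mm²), the r=9.5 sphere at (-1.5, 3.5) partially overlaps it — only the 39.42 mm² overlap (of its 173.28 mm²) is removed, clipping the outline; the 7.5×13 cube at (13.5, 5.5) partially overlaps it — only the 11.25 mm² overlap (of its 97.50 mm²) is removed, clipping the outline — area = 148.83 mm²; the cube at (-2, 14) (footprint 24.5×9.5) is included at this height (area 232.75 mm²); After the difference (first − rest): starting from the result so far (148.83 mm²), the 24.5×9.5 cube at (-2, 14) misses the remaining region (no effect) — area = 148.83 mm². So its area = 148.83 mm². Layer 35 is larger (161.47 vs 148.83 mm²).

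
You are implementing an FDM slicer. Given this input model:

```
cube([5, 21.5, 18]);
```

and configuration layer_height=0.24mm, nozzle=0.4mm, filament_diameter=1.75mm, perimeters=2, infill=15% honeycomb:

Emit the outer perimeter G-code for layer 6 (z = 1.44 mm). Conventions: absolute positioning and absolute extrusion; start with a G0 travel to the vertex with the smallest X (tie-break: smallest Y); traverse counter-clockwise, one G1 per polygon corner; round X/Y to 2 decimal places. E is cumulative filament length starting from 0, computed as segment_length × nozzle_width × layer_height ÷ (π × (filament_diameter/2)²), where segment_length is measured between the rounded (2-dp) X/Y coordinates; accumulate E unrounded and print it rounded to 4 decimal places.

At z = 1.44 mm: the 5×21.5 cube contributes its full rectangle. The outline is a single polygon with 4 vertices. Extrusion per mm of travel: 0.4 × 0.24 / (π × 0.875²) = 0.039912. Accumulating E over each segment gives final E = 2.1153.

G0 X0.00 Y0.00 Z1.44
G1 X5.00 Y0.00 E0.1996
G1 X5.00 Y21.50 E1.0577
G1 X0.00 Y21.50 E1.2572
G1 X0.00 Y0.00 E2.1153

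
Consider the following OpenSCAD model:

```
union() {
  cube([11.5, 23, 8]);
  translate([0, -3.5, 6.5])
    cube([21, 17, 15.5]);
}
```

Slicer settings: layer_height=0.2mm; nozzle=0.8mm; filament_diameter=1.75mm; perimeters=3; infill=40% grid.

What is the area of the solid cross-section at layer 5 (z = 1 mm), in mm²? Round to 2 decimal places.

264.50 mm²

At z = 1 mm: the 11.5×23 cube contributes its full rectangle (area 264.50 mm²); the cube at (0, -3.5) does not reach this height (z outside [6.5, 22]); Combining (union): only the 11.5×23 cube is present, so the union is just that shape — area = 264.50 mm². Overall, the cross-section is a single solid region. Net area = 264.50 mm².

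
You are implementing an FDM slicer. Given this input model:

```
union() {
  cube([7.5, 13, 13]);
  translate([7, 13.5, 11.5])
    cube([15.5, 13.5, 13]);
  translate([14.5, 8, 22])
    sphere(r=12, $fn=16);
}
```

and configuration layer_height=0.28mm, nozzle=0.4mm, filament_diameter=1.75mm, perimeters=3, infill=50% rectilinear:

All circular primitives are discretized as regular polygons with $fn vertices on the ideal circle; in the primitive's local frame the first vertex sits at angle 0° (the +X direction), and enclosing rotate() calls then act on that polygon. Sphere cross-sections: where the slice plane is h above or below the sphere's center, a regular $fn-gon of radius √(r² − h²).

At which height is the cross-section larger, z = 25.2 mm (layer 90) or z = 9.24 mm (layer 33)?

layer 90 (z = 25.2 mm)

Layer 90 (z = 25.2): the cube is not intersected at this z (z outside [0, 13]); the cube at (7, 13.5) is not intersected at this z (z outside [11.5, 24.5]); the r=12 sphere at (14.5, 8) slices to a regular 16-gon of circumradius 11.565 (√(r²−h²) with h=3.2 from center) (area = (16/2)·11.565²·sin(360°/16) = 409.50 mm²); Taking the union: only the r=12 sphere at (14.5, 8) is present, so the union is just that shape — area = 409.50 mm². So its area = 409.50 mm². Layer 33 (z = 9.24): the cube is present — its section is the full 7.5×13 rectangle (area 97.50 mm²); the cube at (7, 13.5) is not intersected at this z (z outside [11.5, 24.5]); the sphere at (14.5, 8) does not reach this height (|z−center|=12.760 > r=12); Merging all regions: only the 7.5×13 cube is present, so the union is just that shape — area = 97.50 mm². So its area = 97.50 mm². Layer 90 is larger (409.50 vs 97.50 mm²).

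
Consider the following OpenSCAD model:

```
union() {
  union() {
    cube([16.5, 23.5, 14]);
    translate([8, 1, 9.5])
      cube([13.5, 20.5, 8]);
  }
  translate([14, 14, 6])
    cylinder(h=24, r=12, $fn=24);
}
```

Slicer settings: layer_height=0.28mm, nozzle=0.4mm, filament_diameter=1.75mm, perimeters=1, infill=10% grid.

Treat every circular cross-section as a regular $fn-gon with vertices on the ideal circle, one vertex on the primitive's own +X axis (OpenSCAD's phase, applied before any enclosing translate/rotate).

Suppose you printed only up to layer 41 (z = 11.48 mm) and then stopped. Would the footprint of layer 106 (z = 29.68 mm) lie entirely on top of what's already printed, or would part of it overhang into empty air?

Compare the two slices. At z = 11.48: the cube is present — its section is the full 16.5×23.5 rectangle (area 387.75 mm²); the cube at (8, 1) (footprint 13.5×20.5) is included at this height (area 276.75 mm²); Merging all regions: the regions partially overlap — summed areas 664.50 mm² minus the doubly-counted overlap 174.25 mm² gives 490.25 mm² — area = 490.25 mm²; the r=12 cylinder at (14, 14) contributes a regular 24-gon of circumradius 12 (area = (24/2)·12.000²·sin(360°/24) = 447.24 mm²); Taking the union: the regions partially overlap — summed areas 937.49 mm² minus the doubly-counted overlap 356.08 mm² gives 581.41 mm² — area = 581.41 mm². At z = 29.68: the cube is absent (z outside [0, 14]); the cube at (8, 1) is not intersected at this z (z outside [9.5, 17.5]); Combining (union): nothing is present at this height; the r=12 cylinder at (14, 14) gives a regular 24-gon of circumradius 12 (constant along its height) (area = (24/2)·12.000²·sin(360°/24) = 447.24 mm²); Merging all regions: only the r=12 cylinder at (14, 14) is present, so the union is just that shape — area = 447.24 mm². Checking containment: the cross-section at z = 29.68 is a subset of the cross-section at z = 11.48.

entirely on top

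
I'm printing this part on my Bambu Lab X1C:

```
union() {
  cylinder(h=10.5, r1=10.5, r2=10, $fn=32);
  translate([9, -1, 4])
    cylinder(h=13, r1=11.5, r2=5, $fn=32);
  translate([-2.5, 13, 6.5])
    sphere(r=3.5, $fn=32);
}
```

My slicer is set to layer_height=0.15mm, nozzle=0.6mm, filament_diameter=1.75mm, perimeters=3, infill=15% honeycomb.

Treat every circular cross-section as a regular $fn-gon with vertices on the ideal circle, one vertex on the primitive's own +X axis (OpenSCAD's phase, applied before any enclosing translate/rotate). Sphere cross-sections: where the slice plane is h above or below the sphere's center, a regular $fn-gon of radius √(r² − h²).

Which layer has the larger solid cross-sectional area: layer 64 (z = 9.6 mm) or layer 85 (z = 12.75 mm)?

layer 64 (z = 9.6 mm)

Layer 64 (z = 9.6): the cone: at t=0.914 of its height the radius interpolates to r₁+(r₂−r₁)t = 10.043, giving a regular 32-gon of that circumradius (area = (32/2)·10.043²·sin(360°/32) = 314.83 mm²); the cone at (9, -1) contributes a regular 32-gon of circumradius 8.700 (interpolated between r1=11.5 and r2=5 at t=0.431) (area = (32/2)·8.700²·sin(360°/32) = 236.26 mm²); the r=3.5 sphere at (-2.5, 13) slices to a regular 32-gon of circumradius 1.625 (√(r²−h²) with h=3.1 from center) (area = (32/2)·1.625²·sin(360°/32) = 8.24 mm²); Taking the union: the regions partially overlap — summed areas 559.33 mm² minus the doubly-counted overlap 111.18 mm² gives 448.15 mm² — area = 448.15 mm². So its area = 448.15 mm². Layer 85 (z = 12.75): the cone is not intersected at this z (z outside [0, 10.5]); the cone at (9, -1): at t=0.673 of its height the radius interpolates to r₁+(r₂−r₁)t = 7.125, giving a regular 32-gon of that circumradius (area = (32/2)·7.125²·sin(360°/32) = 158.46 mm²); the sphere at (-2.5, 13) is absent (|z−center|=6.250 > r=3.5); Combining (union): only the cone at (9, -1) is present, so the union is just that shape — area = 158.46 mm². So its area = 158.46 mm². Layer 64 is larger (448.15 vs 158.46 mm²).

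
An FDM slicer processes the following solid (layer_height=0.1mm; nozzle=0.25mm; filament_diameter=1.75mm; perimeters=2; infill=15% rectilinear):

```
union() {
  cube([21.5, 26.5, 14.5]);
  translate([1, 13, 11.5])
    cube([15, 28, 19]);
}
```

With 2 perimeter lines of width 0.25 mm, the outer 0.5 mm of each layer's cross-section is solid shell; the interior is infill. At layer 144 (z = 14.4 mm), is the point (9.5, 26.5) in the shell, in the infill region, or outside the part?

infill

At z = 14.4 mm: the cube is present — its section is the full 21.5×26.5 rectangle; the cube at (1, 13) is present — its section is the full 15×28 rectangle; Combining (union): the regions partially overlap (shared area 202.50 mm²), so overlapping operands fuse into one piece — 1 connected region. Overall, the cross-section is a single solid region. The nearest boundary edge runs (16.00, 41.00)→(16.00, 26.50); distance from the point to it = 6.50 mm. The point is inside the cross-section and 6.50 mm from the nearest boundary — more than the 0.5 mm shell width (2 × 0.25), so it's in the infill interior.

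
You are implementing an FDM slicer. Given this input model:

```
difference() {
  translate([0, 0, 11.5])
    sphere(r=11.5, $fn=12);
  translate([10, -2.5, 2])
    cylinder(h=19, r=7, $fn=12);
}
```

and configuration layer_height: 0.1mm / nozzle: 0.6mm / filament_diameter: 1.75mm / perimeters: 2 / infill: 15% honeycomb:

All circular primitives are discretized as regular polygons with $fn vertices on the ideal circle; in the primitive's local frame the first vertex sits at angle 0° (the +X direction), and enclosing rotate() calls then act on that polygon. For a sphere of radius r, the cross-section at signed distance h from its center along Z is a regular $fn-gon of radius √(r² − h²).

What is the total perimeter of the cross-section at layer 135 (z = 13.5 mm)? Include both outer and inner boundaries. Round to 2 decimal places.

74.22 mm

At z = 13.5 mm: the sphere: section is a regular 12-gon, circumradius = √(r²−h²) = √(11.5²−2²) = 11.325 (perimeter = 2·12·11.325·sin(180°/12) = 70.35 mm); the r=7 cylinder at (10, -2.5) gives a regular 12-gon of circumradius 7 (constant along its height) (perimeter = 2·12·7.000·sin(180°/12) = 43.48 mm); Subtracting the remaining from the first: starting from the r=11.5 sphere, the r=7 cylinder at (10, -2.5) partially overlaps it — only the 73.57 mm² overlap (of its 147.00 mm²) is removed, clipping the outline — boundary = 74.22 mm. Overall, the cross-section is a single solid region. Total boundary length (outer) = 74.22 mm.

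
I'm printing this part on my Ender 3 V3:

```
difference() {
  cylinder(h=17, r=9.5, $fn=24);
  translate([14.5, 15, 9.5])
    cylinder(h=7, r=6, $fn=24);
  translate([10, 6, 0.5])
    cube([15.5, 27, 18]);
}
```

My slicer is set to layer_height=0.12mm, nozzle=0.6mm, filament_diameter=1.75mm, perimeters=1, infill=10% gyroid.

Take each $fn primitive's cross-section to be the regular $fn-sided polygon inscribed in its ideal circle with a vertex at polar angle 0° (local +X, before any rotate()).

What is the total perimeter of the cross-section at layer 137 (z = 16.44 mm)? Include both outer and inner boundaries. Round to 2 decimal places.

At z = 16.44 mm: the r=9.5 cylinder gives a regular 24-gon of circumradius 9.5 (constant along its height) (perimeter = 2·24·9.500·sin(180°/24) = 59.52 mm); the r=6 cylinder at (14.5, 15) gives a regular 24-gon of circumradius 6 (constant along its height) (perimeter = 2·24·6.000·sin(180°/24) = 37.59 mm); the 15.5×27 cube at (10, 6) contributes its full rectangle (perimeter 85.00 mm); Subtracting the remaining from the first: starting from the r=9.5 cylinder, the r=6 cylinder at (14.5, 15) misses the remaining region (no effect); the 15.5×27 cube at (10, 6) misses the remaining region (no effect) — boundary = 59.52 mm. Overall, the cross-section is a single solid region. Total boundary length (outer) = 59.52 mm.

59.52 mm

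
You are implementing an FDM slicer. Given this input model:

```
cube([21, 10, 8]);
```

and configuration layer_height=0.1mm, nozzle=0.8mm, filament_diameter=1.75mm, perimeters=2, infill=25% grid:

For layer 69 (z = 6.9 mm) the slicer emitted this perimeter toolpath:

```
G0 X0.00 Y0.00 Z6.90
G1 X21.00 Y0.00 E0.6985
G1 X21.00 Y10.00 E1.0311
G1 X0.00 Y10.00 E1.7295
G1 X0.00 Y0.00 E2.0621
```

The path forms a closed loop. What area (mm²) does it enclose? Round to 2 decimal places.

Apply the shoelace formula to the sequence of (X, Y) vertices; enclosed area = 210.00 mm².

210.00 mm²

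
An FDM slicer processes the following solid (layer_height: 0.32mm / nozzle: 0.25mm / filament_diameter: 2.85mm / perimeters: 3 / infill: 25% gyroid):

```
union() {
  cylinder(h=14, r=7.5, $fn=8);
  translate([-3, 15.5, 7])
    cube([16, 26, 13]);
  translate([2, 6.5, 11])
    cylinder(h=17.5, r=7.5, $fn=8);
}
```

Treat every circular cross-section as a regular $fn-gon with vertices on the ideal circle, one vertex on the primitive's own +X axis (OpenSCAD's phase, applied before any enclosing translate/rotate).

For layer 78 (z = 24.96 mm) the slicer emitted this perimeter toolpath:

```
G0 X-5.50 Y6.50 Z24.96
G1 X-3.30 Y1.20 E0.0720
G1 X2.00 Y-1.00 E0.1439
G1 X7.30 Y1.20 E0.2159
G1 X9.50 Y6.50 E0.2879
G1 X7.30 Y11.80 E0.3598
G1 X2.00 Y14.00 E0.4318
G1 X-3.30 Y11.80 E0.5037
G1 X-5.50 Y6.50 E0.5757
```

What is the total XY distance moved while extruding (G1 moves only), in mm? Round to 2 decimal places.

Sum the Euclidean lengths of each G1 segment: total = 45.91 mm.

45.91 mm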